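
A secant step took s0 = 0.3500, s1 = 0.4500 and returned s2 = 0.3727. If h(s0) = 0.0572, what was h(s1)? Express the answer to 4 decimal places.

-0.1948

The secant line through (0.3500, 0.0572) and (0.4500, h(s1)) crosses zero at s2 = 0.3727.
So (0.3500, 0.0572), (0.4500, h(s1)), (0.3727, 0) are collinear:
h(s1) = 0.0572 · (0.4500 − 0.3727) / (0.3500 − 0.3727) = 0.0572 · (0.077300)/(-0.022700) = -0.194782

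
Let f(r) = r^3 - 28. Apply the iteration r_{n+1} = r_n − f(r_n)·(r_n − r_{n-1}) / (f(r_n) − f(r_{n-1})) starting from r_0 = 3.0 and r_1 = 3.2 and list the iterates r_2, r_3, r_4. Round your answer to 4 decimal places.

f(3.0) = -1.000000, f(3.2) = 4.768000
r_2 = 3.200000 − 4.768000·(3.200000 − 3.000000) / (4.768000 − (-1.000000)) = 3.200000 − (0.953600)/(5.768000) = 3.034674
f(3.034674) = -0.052938
r_3 = 3.034674 − (-0.052938)·(3.034674 − 3.200000) / (-0.052938 − 4.768000) = 3.034674 − (0.008752)/(-4.820938) = 3.036489
f(3.036489) = -0.002752
r_4 = 3.036489 − (-0.002752)·(3.036489 − 3.034674) / (-0.002752 − (-0.052938)) = 3.036489 − (-0.000005)/(0.050186) = 3.036589

3.0347, 3.0365, 3.0366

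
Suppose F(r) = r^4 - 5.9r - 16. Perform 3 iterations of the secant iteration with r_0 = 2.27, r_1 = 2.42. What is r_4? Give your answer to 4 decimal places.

2.3361

F(2.27) = -2.840622, F(2.42) = 4.019421
r_2 = 2.420000 − 4.019421·(2.420000 − 2.270000) / (4.019421 − (-2.840622)) = 2.420000 − (0.602913)/(6.860043) = 2.332112
F(2.332112) = -0.179484
r_3 = 2.332112 − (-0.179484)·(2.332112 − 2.420000) / (-0.179484 − 4.019421) = 2.332112 − (0.015774)/(-4.198905) = 2.335869
F(2.335869) = -0.010587
r_4 = 2.335869 − (-0.010587)·(2.335869 − 2.332112) / (-0.010587 − (-0.179484)) = 2.335869 − (-0.000040)/(0.168897) = 2.336105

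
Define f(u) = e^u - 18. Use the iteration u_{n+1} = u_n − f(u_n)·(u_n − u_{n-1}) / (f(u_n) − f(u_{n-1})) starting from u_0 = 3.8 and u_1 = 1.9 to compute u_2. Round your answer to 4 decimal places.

2.4655

f(3.8) = 26.701184, f(1.9) = -11.314106
u_2 = 1.900000 − (-11.314106)·(1.900000 − 3.800000) / (-11.314106 − 26.701184) = 1.900000 − (21.496801)/(-38.015290) = 2.465478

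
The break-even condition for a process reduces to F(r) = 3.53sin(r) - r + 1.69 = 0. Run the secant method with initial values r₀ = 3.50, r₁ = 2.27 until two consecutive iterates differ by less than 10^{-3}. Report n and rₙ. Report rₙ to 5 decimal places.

n = 5, rₙ = 2.81672

F(3.50) = -3.0482648, F(2.27) = 2.1217030
r₂ = 2.2700000 − 2.1217030·(-1.2300000)/(5.1699678) = 2.7747797;  |Δ| = 0.5047797
F(2.7747797) = 0.1812275
r₃ = 2.7747797 − 0.1812275·(0.5047797)/(-1.9404755) = 2.8219227;  |Δ| = 0.0471431
F(2.8219227) = -0.0226089
r₄ = 2.8219227 − (-0.0226089)·(0.0471431)/(-0.2038363) = 2.8166938;  |Δ| = 0.0052290
F(2.8166938) = 0.0001279
r₅ = 2.8166938 − 0.0001279·(-0.0052290)/(0.0227368) = 2.8167232;  |Δ| = 0.0000294
|r₅ − r₄| = 0.0000294 < 10^{-3}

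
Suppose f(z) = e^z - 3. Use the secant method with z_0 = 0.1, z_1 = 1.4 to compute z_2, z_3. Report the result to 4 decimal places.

0.9350, 1.0746

f(0.1) = -1.894829, f(1.4) = 1.055200
z_2 = 1.400000 − 1.055200·(1.400000 − 0.100000) / (1.055200 − (-1.894829)) = 1.400000 − (1.371760)/(2.950029) = 0.935001
f(0.935001) = -0.452783
z_3 = 0.935001 − (-0.452783)·(0.935001 − 1.400000) / (-0.452783 − 1.055200) = 0.935001 − (0.210544)/(-1.507983) = 1.074621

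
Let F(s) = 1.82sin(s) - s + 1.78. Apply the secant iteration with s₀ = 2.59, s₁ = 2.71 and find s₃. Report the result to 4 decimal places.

2.6458

F(2.59) = 0.143761, F(2.71) = -0.168661
s₂ = 2.710000 − (-0.168661)·(2.710000 − 2.590000) / (-0.168661 − 0.143761) = 2.710000 − (-0.020239)/(-0.312422) = 2.645218
F(2.645218) = 0.001541
s₃ = 2.645218 − 0.001541·(2.645218 − 2.710000) / (0.001541 − (-0.168661)) = 2.645218 − (-0.000100)/(0.170202) = 2.645804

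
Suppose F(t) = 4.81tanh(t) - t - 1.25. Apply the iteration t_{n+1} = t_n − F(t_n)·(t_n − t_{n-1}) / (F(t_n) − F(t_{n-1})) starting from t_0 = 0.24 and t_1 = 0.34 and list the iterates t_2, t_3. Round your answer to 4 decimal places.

F(0.24) = -0.357265, F(0.34) = -0.014834
t_2 = 0.340000 − (-0.014834)·(0.340000 − 0.240000) / (-0.014834 − (-0.357265)) = 0.340000 − (-0.001483)/(0.342432) = 0.344332
F(0.344332) = -0.000590
t_3 = 0.344332 − (-0.000590)·(0.344332 − 0.340000) / (-0.000590 − (-0.014834)) = 0.344332 − (-0.000003)/(0.014243) = 0.344511

0.3443, 0.3445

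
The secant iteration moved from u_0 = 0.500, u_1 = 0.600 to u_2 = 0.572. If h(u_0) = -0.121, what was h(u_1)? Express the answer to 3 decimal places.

0.047

The secant line through (0.500, -0.121) and (0.600, h(u_1)) crosses zero at u_2 = 0.572.
So (0.500, -0.121), (0.600, h(u_1)), (0.572, 0) are collinear:
h(u_1) = -0.121 · (0.600 − 0.572) / (0.500 − 0.572) = -0.121 · (0.02800)/(-0.07200) = 0.04706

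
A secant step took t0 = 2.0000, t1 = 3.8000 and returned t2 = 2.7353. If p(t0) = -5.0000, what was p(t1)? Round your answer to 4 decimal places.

7.2399

The secant line through (2.0000, -5.0000) and (3.8000, p(t1)) crosses zero at t2 = 2.7353.
So (2.0000, -5.0000), (3.8000, p(t1)), (2.7353, 0) are collinear:
p(t1) = -5.0000 · (3.8000 − 2.7353) / (2.0000 − 2.7353) = -5.0000 · (1.064700)/(-0.735300) = 7.239902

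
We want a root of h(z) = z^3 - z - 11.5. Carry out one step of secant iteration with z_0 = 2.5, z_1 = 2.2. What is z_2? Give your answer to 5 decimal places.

2.39577

h(2.5) = 1.6250000, h(2.2) = -3.0520000
z_2 = 2.2000000 − (-3.0520000)·(2.2000000 − 2.5000000) / (-3.0520000 − 1.6250000) = 2.2000000 − (0.9156000)/(-4.6770000) = 2.3957665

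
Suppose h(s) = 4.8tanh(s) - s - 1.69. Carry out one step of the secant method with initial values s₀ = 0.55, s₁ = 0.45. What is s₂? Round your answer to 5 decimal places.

0.49142

h(0.55) = 0.1624970, h(0.45) = -0.1148848
s₂ = 0.4500000 − (-0.1148848)·(0.4500000 − 0.5500000) / (-0.1148848 − 0.1624970) = 0.4500000 − (0.0114885)/(-0.2773818) = 0.4914176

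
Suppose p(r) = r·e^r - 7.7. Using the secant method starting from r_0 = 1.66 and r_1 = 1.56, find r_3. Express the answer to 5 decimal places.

p(1.66) = 1.0304560, p(1.56) = -0.2762389
r_2 = 1.5600000 − (-0.2762389)·(1.5600000 − 1.6600000) / (-0.2762389 − 1.0304560) = 1.5600000 − (0.0276239)/(-1.3066949) = 1.5811403
p(1.5811403) = -0.0148757
r_3 = 1.5811403 − (-0.0148757)·(1.5811403 − 1.5600000) / (-0.0148757 − (-0.2762389)) = 1.5811403 − (-0.0003145)/(0.2613632) = 1.5823435

1.58234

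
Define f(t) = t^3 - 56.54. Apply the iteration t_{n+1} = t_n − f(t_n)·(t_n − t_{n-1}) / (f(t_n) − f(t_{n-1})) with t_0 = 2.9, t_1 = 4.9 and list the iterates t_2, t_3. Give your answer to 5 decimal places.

f(2.9) = -32.1510000, f(4.9) = 61.1090000
t_2 = 4.9000000 − 61.1090000·(4.9000000 − 2.9000000) / (61.1090000 − (-32.1510000)) = 4.9000000 − (122.2180000)/(93.2600000) = 3.5894917
f(3.5894917) = -10.2913696
t_3 = 3.5894917 − (-10.2913696)·(3.5894917 − 4.9000000) / (-10.2913696 − 61.1090000) = 3.5894917 − (13.4869248)/(-71.4003696) = 3.7783833

3.58949, 3.77838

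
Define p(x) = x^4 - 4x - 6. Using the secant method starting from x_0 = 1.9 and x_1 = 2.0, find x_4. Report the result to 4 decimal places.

p(1.9) = -0.567900, p(2.0) = 2.000000
x_2 = 2.000000 − 2.000000·(2.000000 − 1.900000) / (2.000000 − (-0.567900)) = 2.000000 − (0.200000)/(2.567900) = 1.922115
p(1.922115) = -0.038929
x_3 = 1.922115 − (-0.038929)·(1.922115 − 2.000000) / (-0.038929 − 2.000000) = 1.922115 − (0.003032)/(-2.038929) = 1.923602
p(1.923602) = -0.002588
x_4 = 1.923602 − (-0.002588)·(1.923602 − 1.922115) / (-0.002588 − (-0.038929)) = 1.923602 − (-0.000004)/(0.036340) = 1.923708

1.9237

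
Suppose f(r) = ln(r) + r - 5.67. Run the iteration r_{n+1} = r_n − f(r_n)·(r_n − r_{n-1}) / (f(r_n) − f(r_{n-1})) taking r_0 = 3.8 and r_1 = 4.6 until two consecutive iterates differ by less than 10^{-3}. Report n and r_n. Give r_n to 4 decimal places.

f(3.8) = -0.534999, f(4.6) = 0.456056
r_2 = 4.600000 − 0.456056·(0.800000)/(0.991055) = 4.231862;  |Δ| = 0.368138
f(4.231862) = 0.004504
r_3 = 4.231862 − 0.004504·(-0.368138)/(-0.451552) = 4.228190;  |Δ| = 0.003672
f(4.228190) = -0.000036
r_4 = 4.228190 − (-0.000036)·(-0.003672)/(-0.004540) = 4.228219;  |Δ| = 0.000029
|r_4 − r_3| = 0.000029 < 10^{-3}

n = 4, r_n = 4.2282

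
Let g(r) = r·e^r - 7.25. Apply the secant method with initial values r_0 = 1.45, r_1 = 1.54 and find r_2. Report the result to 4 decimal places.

1.5460

g(1.45) = -1.068484, g(1.54) = -0.066531
r_2 = 1.540000 − (-0.066531)·(1.540000 − 1.450000) / (-0.066531 − (-1.068484)) = 1.540000 − (-0.005988)/(1.001953) = 1.545976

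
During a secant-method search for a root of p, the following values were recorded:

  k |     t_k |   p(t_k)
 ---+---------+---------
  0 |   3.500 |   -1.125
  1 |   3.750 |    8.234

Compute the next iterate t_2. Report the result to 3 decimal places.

3.530

t_2 = 3.750 − 8.234·(3.750 − 3.500) / (8.234 − (-1.125))
   = 3.750 − (2.05850)/(9.35900) = 3.53005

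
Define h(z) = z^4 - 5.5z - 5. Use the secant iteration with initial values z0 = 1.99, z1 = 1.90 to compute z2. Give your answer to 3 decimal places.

2.001

h(1.99) = -0.26261, h(1.90) = -2.41790
z2 = 1.90000 − (-2.41790)·(1.90000 − 1.99000) / (-2.41790 − (-0.26261)) = 1.90000 − (0.21761)/(-2.15529) = 2.00097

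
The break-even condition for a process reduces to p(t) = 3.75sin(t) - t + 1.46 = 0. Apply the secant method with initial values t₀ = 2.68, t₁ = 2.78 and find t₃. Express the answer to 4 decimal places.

p(2.68) = 0.450155, p(2.78) = 0.006616
t₂ = 2.780000 − 0.006616·(2.780000 − 2.680000) / (0.006616 − 0.450155) = 2.780000 − (0.000662)/(-0.443539) = 2.781492
p(2.781492) = -0.000109
t₃ = 2.781492 − (-0.000109)·(2.781492 − 2.780000) / (-0.000109 − 0.006616) = 2.781492 − (0.000000)/(-0.006725) = 2.781468

2.7815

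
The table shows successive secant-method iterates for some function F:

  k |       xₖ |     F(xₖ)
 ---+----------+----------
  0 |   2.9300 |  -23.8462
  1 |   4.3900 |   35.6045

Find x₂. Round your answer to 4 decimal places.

x₂ = 4.3900 − 35.6045·(4.3900 − 2.9300) / (35.6045 − (-23.8462))
   = 4.3900 − (51.982570)/(59.450700) = 3.515619

3.5156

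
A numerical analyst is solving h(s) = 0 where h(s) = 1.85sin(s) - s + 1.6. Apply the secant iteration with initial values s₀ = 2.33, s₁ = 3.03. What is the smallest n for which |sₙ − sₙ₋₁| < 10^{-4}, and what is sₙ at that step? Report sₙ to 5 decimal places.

h(2.33) = 0.6119611, h(3.03) = -1.2239818
s₂ = 3.0300000 − (-1.2239818)·(0.7000000)/(-1.8359429) = 2.5633258;  |Δ| = 0.4666742
h(2.5633258) = 0.0478351
s₃ = 2.5633258 − 0.0478351·(-0.4666742)/(1.2718169) = 2.5808781;  |Δ| = 0.0175524
h(2.5808781) = 0.0029360
s₄ = 2.5808781 − 0.0029360·(0.0175524)/(-0.0448991) = 2.5820259;  |Δ| = 0.0011478
h(2.5820259) = -0.0000106
s₅ = 2.5820259 − (-0.0000106)·(0.0011478)/(-0.0029467) = 2.5820218;  |Δ| = 0.0000041
|s₅ − s₄| = 0.0000041 < 10^{-4}

n = 5, sₙ = 2.58202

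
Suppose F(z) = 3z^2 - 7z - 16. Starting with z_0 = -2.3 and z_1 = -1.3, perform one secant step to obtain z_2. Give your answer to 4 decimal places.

-1.4028

F(-2.3) = 15.970000, F(-1.3) = -1.830000
z_2 = -1.300000 − (-1.830000)·(-1.300000 − (-2.300000)) / (-1.830000 − 15.970000) = -1.300000 − (-1.830000)/(-17.800000) = -1.402809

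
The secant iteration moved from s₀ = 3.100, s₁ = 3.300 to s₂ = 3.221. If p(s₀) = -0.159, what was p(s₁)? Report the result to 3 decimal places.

The secant line through (3.100, -0.159) and (3.300, p(s₁)) crosses zero at s₂ = 3.221.
So (3.100, -0.159), (3.300, p(s₁)), (3.221, 0) are collinear:
p(s₁) = -0.159 · (3.300 − 3.221) / (3.100 − 3.221) = -0.159 · (0.07900)/(-0.12100) = 0.10381

0.104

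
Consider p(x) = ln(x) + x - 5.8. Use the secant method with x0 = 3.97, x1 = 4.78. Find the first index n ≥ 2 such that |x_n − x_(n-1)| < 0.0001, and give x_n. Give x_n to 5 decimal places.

n = 4, x_n = 4.33360

p(3.97) = -0.4512339, p(4.78) = 0.5444405
x2 = 4.7800000 − 0.5444405·(0.8100000)/(0.9956745) = 4.3370873;  |Δ| = 0.4429127
p(4.3370873) = 0.0042903
x3 = 4.3370873 − 0.0042903·(-0.4429127)/(-0.5401502) = 4.3335693;  |Δ| = 0.0035180
p(4.3335693) = -0.0000391
x4 = 4.3335693 − (-0.0000391)·(-0.0035180)/(-0.0043294) = 4.3336011;  |Δ| = 0.0000318
|x4 − x3| = 0.0000318 < 0.0001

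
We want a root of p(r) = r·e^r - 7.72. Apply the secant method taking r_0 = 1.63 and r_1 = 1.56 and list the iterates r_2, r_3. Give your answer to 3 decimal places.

1.583, 1.584

p(1.63) = 0.59932, p(1.56) = -0.29624
r_2 = 1.56000 − (-0.29624)·(1.56000 − 1.63000) / (-0.29624 − 0.59932) = 1.56000 − (0.02074)/(-0.89555) = 1.58316
p(1.58316) = -0.00956
r_3 = 1.58316 − (-0.00956)·(1.58316 − 1.56000) / (-0.00956 − (-0.29624)) = 1.58316 − (-0.00022)/(0.28668) = 1.58393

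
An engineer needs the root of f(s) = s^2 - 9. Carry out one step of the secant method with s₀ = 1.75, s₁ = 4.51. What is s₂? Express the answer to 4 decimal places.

2.6985

f(1.75) = -5.937500, f(4.51) = 11.340100
s₂ = 4.510000 − 11.340100·(4.510000 − 1.750000) / (11.340100 − (-5.937500)) = 4.510000 − (31.298676)/(17.277600) = 2.698482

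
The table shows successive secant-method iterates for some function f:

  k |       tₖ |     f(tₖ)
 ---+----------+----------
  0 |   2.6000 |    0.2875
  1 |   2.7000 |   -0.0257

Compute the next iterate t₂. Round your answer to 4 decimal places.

2.6918

t₂ = 2.7000 − (-0.0257)·(2.7000 − 2.6000) / (-0.0257 − 0.2875)
   = 2.7000 − (-0.002570)/(-0.313200) = 2.691794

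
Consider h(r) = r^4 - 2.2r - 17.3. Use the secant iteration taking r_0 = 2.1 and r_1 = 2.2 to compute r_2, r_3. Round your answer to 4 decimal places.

2.1658, 2.1674

h(2.1) = -2.471900, h(2.2) = 1.285600
r_2 = 2.200000 − 1.285600·(2.200000 − 2.100000) / (1.285600 − (-2.471900)) = 2.200000 − (0.128560)/(3.757500) = 2.165786
h(2.165786) = -0.062738
r_3 = 2.165786 − (-0.062738)·(2.165786 − 2.200000) / (-0.062738 − 1.285600) = 2.165786 − (0.002147)/(-1.348338) = 2.167378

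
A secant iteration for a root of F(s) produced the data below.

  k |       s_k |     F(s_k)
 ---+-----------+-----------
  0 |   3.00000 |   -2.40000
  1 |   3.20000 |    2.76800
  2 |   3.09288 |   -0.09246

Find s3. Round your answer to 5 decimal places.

s3 = 3.09288 − (-0.09246)·(3.09288 − 3.20000) / (-0.09246 − 2.76800)
   = 3.09288 − (0.0099043)/(-2.8604600) = 3.0963425

3.09634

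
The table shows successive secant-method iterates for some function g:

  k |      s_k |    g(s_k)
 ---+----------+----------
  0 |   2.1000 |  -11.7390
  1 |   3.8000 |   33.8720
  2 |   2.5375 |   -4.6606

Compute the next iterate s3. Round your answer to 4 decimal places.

s3 = 2.5375 − (-4.6606)·(2.5375 − 3.8000) / (-4.6606 − 33.8720)
   = 2.5375 − (5.884007)/(-38.532600) = 2.690202

2.6902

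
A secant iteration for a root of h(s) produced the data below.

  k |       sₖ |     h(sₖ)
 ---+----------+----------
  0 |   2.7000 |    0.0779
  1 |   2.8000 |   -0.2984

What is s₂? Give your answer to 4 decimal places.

2.7207

s₂ = 2.8000 − (-0.2984)·(2.8000 − 2.7000) / (-0.2984 − 0.0779)
   = 2.8000 − (-0.029840)/(-0.376300) = 2.720702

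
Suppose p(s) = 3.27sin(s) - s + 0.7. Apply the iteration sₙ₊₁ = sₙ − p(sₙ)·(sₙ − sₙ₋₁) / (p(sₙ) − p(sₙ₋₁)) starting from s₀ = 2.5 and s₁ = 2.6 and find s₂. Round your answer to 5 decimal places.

p(2.5) = 0.1570039, p(2.6) = -0.2143105
s₂ = 2.6000000 − (-0.2143105)·(2.6000000 − 2.5000000) / (-0.2143105 − 0.1570039) = 2.6000000 − (-0.0214311)/(-0.3713144) = 2.5422833

2.54228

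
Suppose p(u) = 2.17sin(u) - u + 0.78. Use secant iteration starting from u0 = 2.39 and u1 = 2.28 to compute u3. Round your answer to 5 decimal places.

2.33965

p(2.39) = -0.1283170, p(2.28) = 0.1467711
u2 = 2.2800000 − 0.1467711·(2.2800000 − 2.3900000) / (0.1467711 − (-0.1283170)) = 2.2800000 − (-0.0161448)/(0.2750881) = 2.3386896
p(2.3386896) = 0.0023554
u3 = 2.3386896 − 0.0023554·(2.3386896 − 2.2800000) / (0.0023554 − 0.1467711) = 2.3386896 − (0.0001382)/(-0.1444157) = 2.3396469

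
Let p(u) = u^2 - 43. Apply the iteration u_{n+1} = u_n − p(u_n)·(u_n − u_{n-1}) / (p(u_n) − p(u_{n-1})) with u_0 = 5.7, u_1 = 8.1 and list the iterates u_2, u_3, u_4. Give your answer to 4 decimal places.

6.4616, 6.5473, 6.5575

p(5.7) = -10.510000, p(8.1) = 22.610000
u_2 = 8.100000 − 22.610000·(8.100000 − 5.700000) / (22.610000 − (-10.510000)) = 8.100000 − (54.264000)/(33.120000) = 6.461594
p(6.461594) = -1.247800
u_3 = 6.461594 − (-1.247800)·(6.461594 − 8.100000) / (-1.247800 − 22.610000) = 6.461594 − (2.044403)/(-23.857800) = 6.547285
p(6.547285) = -0.133054
u_4 = 6.547285 − (-0.133054)·(6.547285 − 6.461594) / (-0.133054 − (-1.247800)) = 6.547285 − (-0.011402)/(1.114746) = 6.557513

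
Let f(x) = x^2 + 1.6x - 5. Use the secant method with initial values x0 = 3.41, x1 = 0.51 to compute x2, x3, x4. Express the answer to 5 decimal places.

f(3.41) = 12.0841000, f(0.51) = -3.9239000
x2 = 0.5100000 − (-3.9239000)·(0.5100000 − 3.4100000) / (-3.9239000 − 12.0841000) = 0.5100000 − (11.3793100)/(-16.0080000) = 1.2208514
f(1.2208514) = -1.5561594
x3 = 1.2208514 − (-1.5561594)·(1.2208514 − 0.5100000) / (-1.5561594 − (-3.9239000)) = 1.2208514 − (-1.1061982)/(2.3677406) = 1.6880471
f(1.6880471) = 0.5503785
x4 = 1.6880471 − 0.5503785·(1.6880471 − 1.2208514) / (0.5503785 − (-1.5561594)) = 1.6880471 − (0.2571345)/(2.1065380) = 1.5659822

1.22085, 1.68805, 1.56598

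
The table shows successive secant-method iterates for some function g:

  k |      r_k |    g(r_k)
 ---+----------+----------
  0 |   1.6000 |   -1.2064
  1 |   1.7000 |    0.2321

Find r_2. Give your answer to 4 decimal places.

r_2 = 1.7000 − 0.2321·(1.7000 − 1.6000) / (0.2321 − (-1.2064))
   = 1.7000 − (0.023210)/(1.438500) = 1.683865

1.6839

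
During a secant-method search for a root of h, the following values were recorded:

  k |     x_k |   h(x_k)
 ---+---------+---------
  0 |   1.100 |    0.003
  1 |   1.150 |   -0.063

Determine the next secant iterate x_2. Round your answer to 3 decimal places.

1.102

x_2 = 1.150 − (-0.063)·(1.150 − 1.100) / (-0.063 − 0.003)
   = 1.150 − (-0.00315)/(-0.06600) = 1.10227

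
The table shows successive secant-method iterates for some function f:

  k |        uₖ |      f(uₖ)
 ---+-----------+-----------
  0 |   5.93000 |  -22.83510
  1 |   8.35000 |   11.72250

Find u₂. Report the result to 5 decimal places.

u₂ = 8.35000 − 11.72250·(8.35000 − 5.93000) / (11.72250 − (-22.83510))
   = 8.35000 − (28.3684500)/(34.5576000) = 7.5290966

7.52910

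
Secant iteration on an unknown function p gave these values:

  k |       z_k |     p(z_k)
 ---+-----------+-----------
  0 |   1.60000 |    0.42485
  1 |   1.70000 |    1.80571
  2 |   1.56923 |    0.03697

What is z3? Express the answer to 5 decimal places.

1.56650

z3 = 1.56923 − 0.03697·(1.56923 − 1.70000) / (0.03697 − 1.80571)
   = 1.56923 − (-0.0048346)/(-1.7687400) = 1.5664967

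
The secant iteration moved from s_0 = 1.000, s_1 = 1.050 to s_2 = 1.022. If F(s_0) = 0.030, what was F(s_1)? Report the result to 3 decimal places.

The secant line through (1.000, 0.030) and (1.050, F(s_1)) crosses zero at s_2 = 1.022.
So (1.000, 0.030), (1.050, F(s_1)), (1.022, 0) are collinear:
F(s_1) = 0.030 · (1.050 − 1.022) / (1.000 − 1.022) = 0.030 · (0.02800)/(-0.02200) = -0.03818

-0.038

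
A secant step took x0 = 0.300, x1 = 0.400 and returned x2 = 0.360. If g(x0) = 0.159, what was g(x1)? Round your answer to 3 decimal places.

-0.106

The secant line through (0.300, 0.159) and (0.400, g(x1)) crosses zero at x2 = 0.360.
So (0.300, 0.159), (0.400, g(x1)), (0.360, 0) are collinear:
g(x1) = 0.159 · (0.400 − 0.360) / (0.300 − 0.360) = 0.159 · (0.04000)/(-0.06000) = -0.10600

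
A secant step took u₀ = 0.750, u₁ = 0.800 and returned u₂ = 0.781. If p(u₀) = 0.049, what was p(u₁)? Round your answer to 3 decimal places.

The secant line through (0.750, 0.049) and (0.800, p(u₁)) crosses zero at u₂ = 0.781.
So (0.750, 0.049), (0.800, p(u₁)), (0.781, 0) are collinear:
p(u₁) = 0.049 · (0.800 − 0.781) / (0.750 − 0.781) = 0.049 · (0.01900)/(-0.03100) = -0.03003

-0.030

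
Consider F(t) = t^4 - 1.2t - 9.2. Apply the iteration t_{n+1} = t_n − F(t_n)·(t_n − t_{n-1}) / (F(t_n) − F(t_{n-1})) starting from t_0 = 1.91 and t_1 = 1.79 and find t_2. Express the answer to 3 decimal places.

F(1.91) = 1.81663, F(1.79) = -1.08174
t_2 = 1.79000 − (-1.08174)·(1.79000 − 1.91000) / (-1.08174 − 1.81663) = 1.79000 − (0.12981)/(-2.89838) = 1.83479

1.835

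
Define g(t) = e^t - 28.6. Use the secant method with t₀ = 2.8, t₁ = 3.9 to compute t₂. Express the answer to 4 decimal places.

3.2057

g(2.8) = -12.155353, g(3.9) = 20.802449
t₂ = 3.900000 − 20.802449·(3.900000 − 2.800000) / (20.802449 − (-12.155353)) = 3.900000 − (22.882694)/(32.957802) = 3.205697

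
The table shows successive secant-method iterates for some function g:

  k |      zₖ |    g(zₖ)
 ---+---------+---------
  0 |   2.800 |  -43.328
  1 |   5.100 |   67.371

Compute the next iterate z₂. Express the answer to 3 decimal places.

z₂ = 5.100 − 67.371·(5.100 − 2.800) / (67.371 − (-43.328))
   = 5.100 − (154.95330)/(110.69900) = 3.70023

3.700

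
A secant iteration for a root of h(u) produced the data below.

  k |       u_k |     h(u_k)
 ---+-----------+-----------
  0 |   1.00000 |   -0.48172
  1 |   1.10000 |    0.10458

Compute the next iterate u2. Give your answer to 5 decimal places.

1.08216

u2 = 1.10000 − 0.10458·(1.10000 − 1.00000) / (0.10458 − (-0.48172))
   = 1.10000 − (0.0104580)/(0.5863000) = 1.0821627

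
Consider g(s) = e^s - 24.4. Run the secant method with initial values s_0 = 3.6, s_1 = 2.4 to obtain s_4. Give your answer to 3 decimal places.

g(3.6) = 12.19823, g(2.4) = -13.37682
s_2 = 2.40000 − (-13.37682)·(2.40000 − 3.60000) / (-13.37682 − 12.19823) = 2.40000 − (16.05219)/(-25.57506) = 3.02765
g(3.02765) = -3.75135
s_3 = 3.02765 − (-3.75135)·(3.02765 − 2.40000) / (-3.75135 − (-13.37682)) = 3.02765 − (-2.35453)/(9.62548) = 3.27226
g(3.27226) = 1.97100
s_4 = 3.27226 − 1.97100·(3.27226 − 3.02765) / (1.97100 − (-3.75135)) = 3.27226 − (0.48213)/(5.72234) = 3.18801

3.188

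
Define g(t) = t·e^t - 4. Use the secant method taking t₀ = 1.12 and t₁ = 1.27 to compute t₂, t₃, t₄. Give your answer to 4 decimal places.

1.1981, 1.2020, 1.2022

g(1.12) = -0.567363, g(1.27) = 0.522283
t₂ = 1.270000 − 0.522283·(1.270000 − 1.120000) / (0.522283 − (-0.567363)) = 1.270000 − (0.078342)/(1.089646) = 1.198103
g(1.198103) = -0.029698
t₃ = 1.198103 − (-0.029698)·(1.198103 − 1.270000) / (-0.029698 − 0.522283) = 1.198103 − (0.002135)/(-0.551980) = 1.201971
g(1.201971) = -0.001442
t₄ = 1.201971 − (-0.001442)·(1.201971 − 1.198103) / (-0.001442 − (-0.029698)) = 1.201971 − (-0.000006)/(0.028256) = 1.202168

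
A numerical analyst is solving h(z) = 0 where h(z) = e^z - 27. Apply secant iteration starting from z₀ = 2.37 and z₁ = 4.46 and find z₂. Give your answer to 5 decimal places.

2.81956

h(2.37) = -16.3026077, h(4.46) = 59.4875091
z₂ = 4.4600000 − 59.4875091·(4.4600000 − 2.3700000) / (59.4875091 − (-16.3026077)) = 4.4600000 − (124.3288940)/(75.7901168) = 2.8195632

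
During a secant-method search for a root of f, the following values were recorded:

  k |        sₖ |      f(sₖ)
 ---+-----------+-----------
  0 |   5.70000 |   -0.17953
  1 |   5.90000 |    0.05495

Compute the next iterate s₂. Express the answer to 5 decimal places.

5.85313

s₂ = 5.90000 − 0.05495·(5.90000 − 5.70000) / (0.05495 − (-0.17953))
   = 5.90000 − (0.0109900)/(0.2344800) = 5.8531303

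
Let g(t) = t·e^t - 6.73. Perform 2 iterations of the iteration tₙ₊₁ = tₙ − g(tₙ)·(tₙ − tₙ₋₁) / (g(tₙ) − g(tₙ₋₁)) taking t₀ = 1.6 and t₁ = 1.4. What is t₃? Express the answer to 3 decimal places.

1.501

g(1.6) = 1.19485, g(1.4) = -1.05272
t₂ = 1.40000 − (-1.05272)·(1.40000 − 1.60000) / (-1.05272 − 1.19485) = 1.40000 − (0.21054)/(-2.24757) = 1.49368
g(1.49368) = -0.07801
t₃ = 1.49368 − (-0.07801)·(1.49368 − 1.40000) / (-0.07801 − (-1.05272)) = 1.49368 − (-0.00731)/(0.97471) = 1.50117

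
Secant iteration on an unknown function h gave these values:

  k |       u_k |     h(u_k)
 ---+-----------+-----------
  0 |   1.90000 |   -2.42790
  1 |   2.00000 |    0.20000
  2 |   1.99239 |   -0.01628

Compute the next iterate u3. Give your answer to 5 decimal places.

1.99296

u3 = 1.99239 − (-0.01628)·(1.99239 − 2.00000) / (-0.01628 − 0.20000)
   = 1.99239 − (0.0001239)/(-0.2162800) = 1.9929628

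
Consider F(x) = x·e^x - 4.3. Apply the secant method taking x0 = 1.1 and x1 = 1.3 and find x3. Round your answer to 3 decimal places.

1.242

F(1.1) = -0.99542, F(1.3) = 0.47009
x2 = 1.30000 − 0.47009·(1.30000 − 1.10000) / (0.47009 − (-0.99542)) = 1.30000 − (0.09402)/(1.46550) = 1.23585
F(1.23585) = -0.04709
x3 = 1.23585 − (-0.04709)·(1.23585 − 1.30000) / (-0.04709 − 0.47009) = 1.23585 − (0.00302)/(-0.51718) = 1.24169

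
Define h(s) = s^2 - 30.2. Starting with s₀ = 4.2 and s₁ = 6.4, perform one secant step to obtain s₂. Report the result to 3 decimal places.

h(4.2) = -12.56000, h(6.4) = 10.76000
s₂ = 6.40000 − 10.76000·(6.40000 − 4.20000) / (10.76000 − (-12.56000)) = 6.40000 − (23.67200)/(23.32000) = 5.38491

5.385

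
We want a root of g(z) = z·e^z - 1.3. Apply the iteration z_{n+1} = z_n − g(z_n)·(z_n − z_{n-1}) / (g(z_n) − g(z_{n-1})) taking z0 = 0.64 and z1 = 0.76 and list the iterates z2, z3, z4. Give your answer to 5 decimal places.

0.66516, 0.66699, 0.66713

g(0.64) = -0.0862522, g(0.76) = 0.3250899
z2 = 0.7600000 − 0.3250899·(0.7600000 − 0.6400000) / (0.3250899 − (-0.0862522)) = 0.7600000 − (0.0390108)/(0.4113422) = 0.6651622
g(0.6651622) = -0.0063886
z3 = 0.6651622 − (-0.0063886)·(0.6651622 − 0.7600000) / (-0.0063886 − 0.3250899) = 0.6651622 − (0.0006059)/(-0.3314786) = 0.6669900
g(0.6669900) = -0.0004607
z4 = 0.6669900 − (-0.0004607)·(0.6669900 − 0.6651622) / (-0.0004607 − (-0.0063886)) = 0.6669900 − (-0.0000008)/(0.0059279) = 0.6671321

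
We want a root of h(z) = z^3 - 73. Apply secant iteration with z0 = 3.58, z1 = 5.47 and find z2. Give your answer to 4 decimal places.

h(3.58) = -27.117288, h(5.47) = 90.667323
z2 = 5.470000 − 90.667323·(5.470000 − 3.580000) / (90.667323 − (-27.117288)) = 5.470000 − (171.361240)/(117.784611) = 4.015130

4.0151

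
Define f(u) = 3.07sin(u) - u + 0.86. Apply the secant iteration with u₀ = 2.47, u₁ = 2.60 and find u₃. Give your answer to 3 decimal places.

2.556

f(2.47) = 0.30026, f(2.60) = -0.15741
u₂ = 2.60000 − (-0.15741)·(2.60000 − 2.47000) / (-0.15741 − 0.30026) = 2.60000 − (-0.02046)/(-0.45767) = 2.55529
f(2.55529) = 0.00330
u₃ = 2.55529 − 0.00330·(2.55529 − 2.60000) / (0.00330 − (-0.15741)) = 2.55529 − (-0.00015)/(0.16071) = 2.55621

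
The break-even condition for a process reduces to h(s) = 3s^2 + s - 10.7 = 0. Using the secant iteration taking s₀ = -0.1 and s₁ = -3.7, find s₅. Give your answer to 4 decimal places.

-2.0509

h(-0.1) = -10.770000, h(-3.7) = 26.670000
s₂ = -3.700000 − 26.670000·(-3.700000 − (-0.100000)) / (26.670000 − (-10.770000)) = -3.700000 − (-96.012000)/(37.440000) = -1.135577
h(-1.135577) = -7.966972
s₃ = -1.135577 − (-7.966972)·(-1.135577 − (-3.700000)) / (-7.966972 − 26.670000) = -1.135577 − (-20.430687)/(-34.636972) = -1.725429
h(-1.725429) = -3.494114
s₄ = -1.725429 − (-3.494114)·(-1.725429 − (-1.135577)) / (-3.494114 − (-7.966972)) = -1.725429 − (2.061010)/(4.472858) = -2.186210
h(-2.186210) = 1.452337
s₅ = -2.186210 − 1.452337·(-2.186210 − (-1.725429)) / (1.452337 − (-3.494114)) = -2.186210 − (-0.669210)/(4.946451) = -2.050919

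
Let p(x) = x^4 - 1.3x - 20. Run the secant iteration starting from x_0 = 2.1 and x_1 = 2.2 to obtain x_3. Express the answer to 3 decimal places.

p(2.1) = -3.28190, p(2.2) = 0.56560
x_2 = 2.20000 − 0.56560·(2.20000 − 2.10000) / (0.56560 − (-3.28190)) = 2.20000 − (0.05656)/(3.84750) = 2.18530
p(2.18530) = -0.03516
x_3 = 2.18530 − (-0.03516)·(2.18530 − 2.20000) / (-0.03516 − 0.56560) = 2.18530 − (0.00052)/(-0.60076) = 2.18616

2.186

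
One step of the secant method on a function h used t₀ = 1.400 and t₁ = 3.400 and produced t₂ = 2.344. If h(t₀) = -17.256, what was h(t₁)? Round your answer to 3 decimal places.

The secant line through (1.400, -17.256) and (3.400, h(t₁)) crosses zero at t₂ = 2.344.
So (1.400, -17.256), (3.400, h(t₁)), (2.344, 0) are collinear:
h(t₁) = -17.256 · (3.400 − 2.344) / (1.400 − 2.344) = -17.256 · (1.05600)/(-0.94400) = 19.30332

19.303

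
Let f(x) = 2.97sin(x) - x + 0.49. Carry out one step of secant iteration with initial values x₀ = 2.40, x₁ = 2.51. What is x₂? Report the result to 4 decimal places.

f(2.40) = 0.096126, f(2.51) = -0.266420
x₂ = 2.510000 − (-0.266420)·(2.510000 − 2.400000) / (-0.266420 − 0.096126) = 2.510000 − (-0.029306)/(-0.362546) = 2.429165

2.4292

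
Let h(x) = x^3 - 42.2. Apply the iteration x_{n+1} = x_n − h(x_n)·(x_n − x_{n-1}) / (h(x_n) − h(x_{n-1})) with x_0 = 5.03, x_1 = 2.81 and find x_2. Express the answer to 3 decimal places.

h(5.03) = 85.06353, h(2.81) = -20.01196
x_2 = 2.81000 − (-20.01196)·(2.81000 − 5.03000) / (-20.01196 − 85.06353) = 2.81000 − (44.42655)/(-105.07549) = 3.23281

3.233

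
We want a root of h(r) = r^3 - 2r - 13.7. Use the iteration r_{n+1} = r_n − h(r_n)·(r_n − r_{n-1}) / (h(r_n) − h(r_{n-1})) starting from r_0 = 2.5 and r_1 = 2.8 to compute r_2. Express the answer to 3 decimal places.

h(2.5) = -3.07500, h(2.8) = 2.65200
r_2 = 2.80000 − 2.65200·(2.80000 − 2.50000) / (2.65200 − (-3.07500)) = 2.80000 − (0.79560)/(5.72700) = 2.66108

2.661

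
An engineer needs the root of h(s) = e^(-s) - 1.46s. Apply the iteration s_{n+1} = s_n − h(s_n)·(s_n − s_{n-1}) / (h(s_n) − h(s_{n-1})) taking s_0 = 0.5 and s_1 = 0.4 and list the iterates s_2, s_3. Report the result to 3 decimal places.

0.441, 0.441

h(0.5) = -0.12347, h(0.4) = 0.08632
s_2 = 0.40000 − 0.08632·(0.40000 − 0.50000) / (0.08632 − (-0.12347)) = 0.40000 − (-0.00863)/(0.20979) = 0.44115
h(0.44115) = -0.00077
s_3 = 0.44115 − (-0.00077)·(0.44115 − 0.40000) / (-0.00077 − 0.08632) = 0.44115 − (-0.00003)/(-0.08709) = 0.44078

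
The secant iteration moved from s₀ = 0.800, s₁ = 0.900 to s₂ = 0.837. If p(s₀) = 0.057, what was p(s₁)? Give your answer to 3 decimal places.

The secant line through (0.800, 0.057) and (0.900, p(s₁)) crosses zero at s₂ = 0.837.
So (0.800, 0.057), (0.900, p(s₁)), (0.837, 0) are collinear:
p(s₁) = 0.057 · (0.900 − 0.837) / (0.800 − 0.837) = 0.057 · (0.06300)/(-0.03700) = -0.09705

-0.097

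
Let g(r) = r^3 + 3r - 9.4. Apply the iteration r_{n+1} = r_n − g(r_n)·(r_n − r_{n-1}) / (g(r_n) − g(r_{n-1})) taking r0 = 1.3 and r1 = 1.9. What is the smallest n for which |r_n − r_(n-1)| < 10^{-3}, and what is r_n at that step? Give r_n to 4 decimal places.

g(1.3) = -3.303000, g(1.9) = 3.159000
r2 = 1.900000 − 3.159000·(0.600000)/(6.462000) = 1.606685;  |Δ| = 0.293315
g(1.606685) = -0.432387
r3 = 1.606685 − (-0.432387)·(-0.293315)/(-3.591387) = 1.641999;  |Δ| = 0.035314
g(1.641999) = -0.046910
r4 = 1.641999 − (-0.046910)·(0.035314)/(0.385477) = 1.646296;  |Δ| = 0.004297
g(1.646296) = 0.000833
r5 = 1.646296 − 0.000833·(0.004297)/(0.047743) = 1.646221;  |Δ| = 0.000075
|r5 − r4| = 0.000075 < 10^{-3}

n = 5, r_n = 1.6462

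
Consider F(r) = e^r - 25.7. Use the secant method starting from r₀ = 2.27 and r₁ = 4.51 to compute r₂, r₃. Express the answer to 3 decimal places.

F(2.27) = -16.02060, F(4.51) = 65.22182
r₂ = 4.51000 − 65.22182·(4.51000 − 2.27000) / (65.22182 − (-16.02060)) = 4.51000 − (146.09687)/(81.24242) = 2.71172
F(2.71172) = -10.64490
r₃ = 2.71172 − (-10.64490)·(2.71172 − 4.51000) / (-10.64490 − 65.22182) = 2.71172 − (19.14254)/(-75.86672) = 2.96403

2.712, 2.964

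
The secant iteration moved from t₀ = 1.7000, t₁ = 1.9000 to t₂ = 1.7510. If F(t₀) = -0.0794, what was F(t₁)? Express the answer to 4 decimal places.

0.2320

The secant line through (1.7000, -0.0794) and (1.9000, F(t₁)) crosses zero at t₂ = 1.7510.
So (1.7000, -0.0794), (1.9000, F(t₁)), (1.7510, 0) are collinear:
F(t₁) = -0.0794 · (1.9000 − 1.7510) / (1.7000 − 1.7510) = -0.0794 · (0.149000)/(-0.051000) = 0.231973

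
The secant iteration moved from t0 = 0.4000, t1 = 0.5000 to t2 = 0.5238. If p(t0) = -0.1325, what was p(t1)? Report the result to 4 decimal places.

The secant line through (0.4000, -0.1325) and (0.5000, p(t1)) crosses zero at t2 = 0.5238.
So (0.4000, -0.1325), (0.5000, p(t1)), (0.5238, 0) are collinear:
p(t1) = -0.1325 · (0.5000 − 0.5238) / (0.4000 − 0.5238) = -0.1325 · (-0.023800)/(-0.123800) = -0.025473

-0.0255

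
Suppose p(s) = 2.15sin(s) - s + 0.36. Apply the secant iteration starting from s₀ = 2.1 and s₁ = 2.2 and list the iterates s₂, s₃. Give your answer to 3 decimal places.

2.153, 2.154

p(2.1) = 0.11590, p(2.2) = -0.10173
s₂ = 2.20000 − (-0.10173)·(2.20000 − 2.10000) / (-0.10173 − 0.11590) = 2.20000 − (-0.01017)/(-0.21763) = 2.15325
p(2.15325) = 0.00224
s₃ = 2.15325 − 0.00224·(2.15325 − 2.20000) / (0.00224 − (-0.10173)) = 2.15325 − (-0.00010)/(0.10397) = 2.15426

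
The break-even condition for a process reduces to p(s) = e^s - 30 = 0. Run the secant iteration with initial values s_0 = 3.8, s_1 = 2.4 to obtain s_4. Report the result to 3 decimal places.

p(3.8) = 14.70118, p(2.4) = -18.97682
s_2 = 2.40000 − (-18.97682)·(2.40000 − 3.80000) / (-18.97682 − 14.70118) = 2.40000 − (26.56755)/(-33.67801) = 3.18887
p(3.18887) = -5.73902
s_3 = 3.18887 − (-5.73902)·(3.18887 − 2.40000) / (-5.73902 − (-18.97682)) = 3.18887 − (-4.52733)/(13.23781) = 3.53087
p(3.53087) = 4.15366
s_4 = 3.53087 − 4.15366·(3.53087 − 3.18887) / (4.15366 − (-5.73902)) = 3.53087 − (1.42055)/(9.89268) = 3.38727

3.387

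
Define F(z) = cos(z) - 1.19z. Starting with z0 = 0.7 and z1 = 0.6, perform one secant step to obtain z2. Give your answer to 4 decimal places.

F(0.7) = -0.068158, F(0.6) = 0.111336
z2 = 0.600000 − 0.111336·(0.600000 − 0.700000) / (0.111336 − (-0.068158)) = 0.600000 − (-0.011134)/(0.179493) = 0.662028

0.6620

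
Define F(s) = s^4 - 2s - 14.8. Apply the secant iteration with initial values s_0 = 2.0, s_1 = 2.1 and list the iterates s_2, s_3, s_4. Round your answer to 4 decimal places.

2.0862, 2.0871, 2.0871

F(2.0) = -2.800000, F(2.1) = 0.448100
s_2 = 2.100000 − 0.448100·(2.100000 − 2.000000) / (0.448100 − (-2.800000)) = 2.100000 − (0.044810)/(3.248100) = 2.086204
F(2.086204) = -0.030345
s_3 = 2.086204 − (-0.030345)·(2.086204 − 2.100000) / (-0.030345 − 0.448100) = 2.086204 − (0.000419)/(-0.478445) = 2.087079
F(2.087079) = -0.000297
s_4 = 2.087079 − (-0.000297)·(2.087079 − 2.086204) / (-0.000297 − (-0.030345)) = 2.087079 − (0.000000)/(0.030048) = 2.087088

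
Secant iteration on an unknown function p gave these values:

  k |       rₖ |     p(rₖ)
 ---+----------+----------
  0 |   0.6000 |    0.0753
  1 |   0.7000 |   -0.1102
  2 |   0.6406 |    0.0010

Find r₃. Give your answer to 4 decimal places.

0.6411

r₃ = 0.6406 − 0.0010·(0.6406 − 0.7000) / (0.0010 − (-0.1102))
   = 0.6406 − (-0.000059)/(0.111200) = 0.641134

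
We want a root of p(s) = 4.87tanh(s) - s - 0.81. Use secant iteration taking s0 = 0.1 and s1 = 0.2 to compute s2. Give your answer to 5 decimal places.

0.21298

p(0.1) = -0.4246169, p(0.2) = -0.0487822
s2 = 0.2000000 − (-0.0487822)·(0.2000000 − 0.1000000) / (-0.0487822 − (-0.4246169)) = 0.2000000 − (-0.0048782)/(0.3758347) = 0.2129797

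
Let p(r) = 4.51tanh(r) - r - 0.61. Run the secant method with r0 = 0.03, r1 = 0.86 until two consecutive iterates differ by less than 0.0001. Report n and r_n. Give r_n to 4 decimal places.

n = 6, r_n = 0.1761

p(0.03) = -0.504741, p(0.86) = 1.670122
r2 = 0.860000 − 1.670122·(0.830000)/(2.174863) = 0.222626;  |Δ| = 0.637374
p(0.222626) = 0.155151
r3 = 0.222626 − 0.155151·(-0.637374)/(-1.514971) = 0.157351;  |Δ| = 0.065275
p(0.157351) = -0.063498
r4 = 0.157351 − (-0.063498)·(-0.065275)/(-0.218649) = 0.176307;  |Δ| = 0.018956
p(0.176307) = 0.000701
r5 = 0.176307 − 0.000701·(0.018956)/(0.064199) = 0.176100;  |Δ| = 0.000207
p(0.176100) = 0.000003
r6 = 0.176100 − 0.000003·(-0.000207)/(-0.000698) = 0.176099;  |Δ| = 0.000001
|r6 − r5| = 0.000001 < 0.0001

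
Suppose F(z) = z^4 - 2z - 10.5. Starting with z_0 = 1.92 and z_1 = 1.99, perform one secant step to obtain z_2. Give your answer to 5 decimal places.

1.94690

F(1.92) = -0.7504550, F(1.99) = 1.2023920
z_2 = 1.9900000 − 1.2023920·(1.9900000 − 1.9200000) / (1.2023920 − (-0.7504550)) = 1.9900000 − (0.0841674)/(1.9528471) = 1.9469001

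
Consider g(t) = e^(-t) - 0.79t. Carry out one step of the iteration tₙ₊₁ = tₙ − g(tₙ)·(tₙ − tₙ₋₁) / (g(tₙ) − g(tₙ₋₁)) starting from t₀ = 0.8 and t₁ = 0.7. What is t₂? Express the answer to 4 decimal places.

g(0.8) = -0.182671, g(0.7) = -0.056415
t₂ = 0.700000 − (-0.056415)·(0.700000 − 0.800000) / (-0.056415 − (-0.182671)) = 0.700000 − (0.005641)/(0.126256) = 0.655317

0.6553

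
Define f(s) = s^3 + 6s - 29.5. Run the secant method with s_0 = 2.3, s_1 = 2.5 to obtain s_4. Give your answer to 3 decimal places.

2.454

f(2.3) = -3.53300, f(2.5) = 1.12500
s_2 = 2.50000 − 1.12500·(2.50000 − 2.30000) / (1.12500 − (-3.53300)) = 2.50000 − (0.22500)/(4.65800) = 2.45170
f(2.45170) = -0.05314
s_3 = 2.45170 − (-0.05314)·(2.45170 − 2.50000) / (-0.05314 − 1.12500) = 2.45170 − (0.00257)/(-1.17814) = 2.45387
f(2.45387) = -0.00074
s_4 = 2.45387 − (-0.00074)·(2.45387 − 2.45170) / (-0.00074 − (-0.05314)) = 2.45387 − (0.00000)/(0.05239) = 2.45391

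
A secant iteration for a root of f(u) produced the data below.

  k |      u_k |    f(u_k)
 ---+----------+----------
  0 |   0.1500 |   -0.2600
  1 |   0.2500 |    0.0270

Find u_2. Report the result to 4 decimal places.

0.2406

u_2 = 0.2500 − 0.0270·(0.2500 − 0.1500) / (0.0270 − (-0.2600))
   = 0.2500 − (0.002700)/(0.287000) = 0.240592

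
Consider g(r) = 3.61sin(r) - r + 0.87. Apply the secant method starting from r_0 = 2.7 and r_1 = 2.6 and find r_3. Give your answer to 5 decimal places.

2.63177

g(2.7) = -0.2871586, g(2.6) = 0.1309600
r_2 = 2.6000000 − 0.1309600·(2.6000000 − 2.7000000) / (0.1309600 − (-0.2871586)) = 2.6000000 − (-0.0130960)/(0.4181186) = 2.6313212
g(2.6313212) = 0.0018536
r_3 = 2.6313212 − 0.0018536·(2.6313212 − 2.6000000) / (0.0018536 − 0.1309600) = 2.6313212 − (0.0000581)/(-0.1291063) = 2.6317709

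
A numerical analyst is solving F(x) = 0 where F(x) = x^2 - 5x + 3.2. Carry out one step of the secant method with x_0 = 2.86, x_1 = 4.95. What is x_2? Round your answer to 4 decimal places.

F(2.86) = -2.920400, F(4.95) = 2.952500
x_2 = 4.950000 − 2.952500·(4.950000 − 2.860000) / (2.952500 − (-2.920400)) = 4.950000 − (6.170725)/(5.872900) = 3.899288

3.8993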